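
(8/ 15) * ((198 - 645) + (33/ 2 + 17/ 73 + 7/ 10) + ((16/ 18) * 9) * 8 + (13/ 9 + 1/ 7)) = -66957728/ 344925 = -194.12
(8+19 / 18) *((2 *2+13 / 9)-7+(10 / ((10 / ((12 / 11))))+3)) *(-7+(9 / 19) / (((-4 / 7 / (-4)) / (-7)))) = -11742031 / 16929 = -693.60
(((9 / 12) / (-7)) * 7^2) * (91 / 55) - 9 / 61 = -118551 / 13420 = -8.83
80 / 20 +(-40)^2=1604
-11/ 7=-1.57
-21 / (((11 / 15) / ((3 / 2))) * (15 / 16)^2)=-48.87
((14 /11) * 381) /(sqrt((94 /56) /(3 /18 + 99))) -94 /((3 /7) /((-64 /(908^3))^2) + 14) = -658 /410465252126765 + 12446 * sqrt(23970) /517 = 3727.12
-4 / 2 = -2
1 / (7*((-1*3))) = -1 / 21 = -0.05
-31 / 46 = -0.67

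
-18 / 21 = -6 / 7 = -0.86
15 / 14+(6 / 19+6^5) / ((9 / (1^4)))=690355 / 798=865.11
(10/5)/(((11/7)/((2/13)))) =28/143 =0.20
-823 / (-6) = 823 / 6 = 137.17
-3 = -3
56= 56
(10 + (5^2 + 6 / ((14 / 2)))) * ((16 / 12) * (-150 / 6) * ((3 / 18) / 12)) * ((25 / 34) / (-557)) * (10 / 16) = 784375 / 57268512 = 0.01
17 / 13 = 1.31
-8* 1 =-8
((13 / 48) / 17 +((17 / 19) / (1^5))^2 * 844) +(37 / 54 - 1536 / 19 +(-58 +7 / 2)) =1434361069 / 2651184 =541.03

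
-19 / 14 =-1.36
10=10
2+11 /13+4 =89 /13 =6.85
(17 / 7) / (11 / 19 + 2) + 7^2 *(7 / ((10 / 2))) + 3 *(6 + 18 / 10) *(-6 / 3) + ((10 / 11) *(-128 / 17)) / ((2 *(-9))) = 66737966 / 2886345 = 23.12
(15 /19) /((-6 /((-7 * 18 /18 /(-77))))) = -5 /418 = -0.01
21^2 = 441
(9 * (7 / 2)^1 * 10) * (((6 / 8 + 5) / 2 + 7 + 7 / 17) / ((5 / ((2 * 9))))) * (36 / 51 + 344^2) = 398941465923 / 289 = 1380420297.31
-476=-476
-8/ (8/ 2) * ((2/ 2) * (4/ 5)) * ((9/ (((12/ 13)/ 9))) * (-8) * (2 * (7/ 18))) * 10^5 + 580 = 87360580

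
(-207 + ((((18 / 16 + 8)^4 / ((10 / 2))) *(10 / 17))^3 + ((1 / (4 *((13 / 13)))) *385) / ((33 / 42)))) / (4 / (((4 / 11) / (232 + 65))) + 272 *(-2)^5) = -22902044480391797744609 / 229454169612746752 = -99810.98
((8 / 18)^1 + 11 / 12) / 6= 49 / 216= 0.23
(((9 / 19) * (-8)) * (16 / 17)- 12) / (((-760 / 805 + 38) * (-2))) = 202377 / 963509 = 0.21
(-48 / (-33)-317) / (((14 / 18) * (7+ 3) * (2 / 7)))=-31239 / 220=-142.00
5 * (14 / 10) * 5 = 35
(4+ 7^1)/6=1.83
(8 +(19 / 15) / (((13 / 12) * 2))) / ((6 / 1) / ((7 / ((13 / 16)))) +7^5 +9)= 0.00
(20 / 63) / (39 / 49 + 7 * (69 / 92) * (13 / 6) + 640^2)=1120 / 1445111739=0.00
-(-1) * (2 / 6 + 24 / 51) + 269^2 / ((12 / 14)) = 84421.97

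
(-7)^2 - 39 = 10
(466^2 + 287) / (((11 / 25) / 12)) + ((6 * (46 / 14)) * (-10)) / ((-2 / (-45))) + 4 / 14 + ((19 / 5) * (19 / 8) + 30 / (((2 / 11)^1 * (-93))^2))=52619302257491 / 8879640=5925837.34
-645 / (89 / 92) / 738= -9890 / 10947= -0.90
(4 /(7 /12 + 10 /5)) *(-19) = -912 /31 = -29.42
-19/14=-1.36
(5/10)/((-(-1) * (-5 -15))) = -1/40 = -0.02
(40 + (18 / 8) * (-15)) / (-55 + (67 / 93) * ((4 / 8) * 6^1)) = -775 / 6552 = -0.12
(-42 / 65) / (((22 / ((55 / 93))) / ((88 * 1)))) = -616 / 403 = -1.53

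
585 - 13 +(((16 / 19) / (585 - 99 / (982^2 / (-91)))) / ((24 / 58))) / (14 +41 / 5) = 572.00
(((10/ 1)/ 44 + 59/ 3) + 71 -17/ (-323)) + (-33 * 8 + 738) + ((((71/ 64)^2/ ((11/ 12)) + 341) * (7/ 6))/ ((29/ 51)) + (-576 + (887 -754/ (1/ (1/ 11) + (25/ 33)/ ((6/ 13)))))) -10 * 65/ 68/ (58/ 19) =2401480884530027/ 1584547497984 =1515.56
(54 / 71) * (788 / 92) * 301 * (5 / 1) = 16010190 / 1633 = 9804.16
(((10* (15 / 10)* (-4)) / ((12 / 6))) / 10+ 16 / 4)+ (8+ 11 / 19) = 182 / 19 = 9.58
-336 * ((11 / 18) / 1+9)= -9688 / 3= -3229.33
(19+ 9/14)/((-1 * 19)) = -275/266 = -1.03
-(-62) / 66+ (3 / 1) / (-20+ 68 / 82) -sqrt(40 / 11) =6769 / 8646 -2 * sqrt(110) / 11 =-1.12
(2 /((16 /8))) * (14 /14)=1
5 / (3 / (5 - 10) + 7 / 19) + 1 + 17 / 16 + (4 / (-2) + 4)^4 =-621 / 176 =-3.53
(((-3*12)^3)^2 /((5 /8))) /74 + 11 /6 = 52242778099 /1110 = 47065565.85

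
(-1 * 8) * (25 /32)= -25 /4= -6.25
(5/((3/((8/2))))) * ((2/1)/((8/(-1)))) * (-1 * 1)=5/3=1.67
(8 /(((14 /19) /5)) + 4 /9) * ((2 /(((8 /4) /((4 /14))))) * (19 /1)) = 131024 /441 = 297.11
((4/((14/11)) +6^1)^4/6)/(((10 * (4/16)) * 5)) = 16777216/180075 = 93.17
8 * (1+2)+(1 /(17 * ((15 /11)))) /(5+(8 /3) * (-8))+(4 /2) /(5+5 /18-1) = 1120859 /45815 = 24.46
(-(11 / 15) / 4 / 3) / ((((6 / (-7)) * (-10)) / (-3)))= 77 / 3600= 0.02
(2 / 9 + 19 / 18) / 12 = 23 / 216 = 0.11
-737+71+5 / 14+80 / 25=-46371 / 70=-662.44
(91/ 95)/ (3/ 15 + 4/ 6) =1.11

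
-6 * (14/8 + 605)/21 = -2427/14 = -173.36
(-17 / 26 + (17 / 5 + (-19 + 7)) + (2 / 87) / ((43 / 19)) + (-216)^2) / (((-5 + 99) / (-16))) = -7939.87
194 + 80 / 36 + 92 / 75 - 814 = -138724 / 225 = -616.55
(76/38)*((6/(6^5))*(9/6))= 1/432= 0.00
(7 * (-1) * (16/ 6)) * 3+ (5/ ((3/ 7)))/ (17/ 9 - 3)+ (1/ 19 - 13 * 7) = -5983/ 38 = -157.45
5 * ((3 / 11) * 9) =135 / 11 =12.27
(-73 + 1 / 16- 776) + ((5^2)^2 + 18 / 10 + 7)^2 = 160341401 / 400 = 400853.50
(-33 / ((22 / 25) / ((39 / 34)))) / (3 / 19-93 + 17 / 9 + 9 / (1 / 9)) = 500175 / 115736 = 4.32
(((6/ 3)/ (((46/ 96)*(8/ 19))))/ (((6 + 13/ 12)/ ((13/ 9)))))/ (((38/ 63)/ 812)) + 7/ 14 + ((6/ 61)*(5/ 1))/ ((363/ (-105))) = 2721.70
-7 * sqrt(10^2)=-70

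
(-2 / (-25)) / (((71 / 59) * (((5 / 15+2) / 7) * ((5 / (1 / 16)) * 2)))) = 177 / 142000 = 0.00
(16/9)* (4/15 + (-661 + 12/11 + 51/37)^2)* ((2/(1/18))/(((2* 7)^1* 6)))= 17240600797696/52179435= 330409.88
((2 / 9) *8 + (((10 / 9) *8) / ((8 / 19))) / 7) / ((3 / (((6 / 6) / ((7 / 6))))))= 604 / 441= 1.37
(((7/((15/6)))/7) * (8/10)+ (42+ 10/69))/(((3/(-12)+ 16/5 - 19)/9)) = -23.81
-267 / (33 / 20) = -1780 / 11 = -161.82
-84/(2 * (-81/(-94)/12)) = -5264/9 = -584.89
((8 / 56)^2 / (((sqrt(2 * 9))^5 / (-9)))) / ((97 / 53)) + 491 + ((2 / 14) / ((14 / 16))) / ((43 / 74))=1035129 / 2107 - 53 * sqrt(2) / 1026648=491.28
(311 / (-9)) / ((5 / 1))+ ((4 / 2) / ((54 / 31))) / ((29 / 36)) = -7159 / 1305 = -5.49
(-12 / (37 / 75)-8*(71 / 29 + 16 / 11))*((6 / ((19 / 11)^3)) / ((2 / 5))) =-161.68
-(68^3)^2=-98867482624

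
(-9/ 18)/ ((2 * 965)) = -1/ 3860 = -0.00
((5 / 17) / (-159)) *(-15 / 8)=25 / 7208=0.00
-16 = -16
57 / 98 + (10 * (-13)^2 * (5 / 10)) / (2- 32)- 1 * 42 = -10229 / 147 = -69.59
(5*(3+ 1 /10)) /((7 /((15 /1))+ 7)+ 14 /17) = 7905 /4228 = 1.87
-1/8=-0.12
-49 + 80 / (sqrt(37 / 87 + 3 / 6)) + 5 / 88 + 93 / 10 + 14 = -11283 / 440 + 80 * sqrt(28014) / 161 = 57.52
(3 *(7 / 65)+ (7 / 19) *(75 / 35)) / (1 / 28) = 31.15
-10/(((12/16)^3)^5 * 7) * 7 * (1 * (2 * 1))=-21474836480/14348907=-1496.62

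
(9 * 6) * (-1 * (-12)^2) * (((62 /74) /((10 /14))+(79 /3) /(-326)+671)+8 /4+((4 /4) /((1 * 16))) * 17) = -158313837906 /30155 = -5250002.92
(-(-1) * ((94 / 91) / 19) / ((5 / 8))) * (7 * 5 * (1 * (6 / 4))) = 1128 / 247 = 4.57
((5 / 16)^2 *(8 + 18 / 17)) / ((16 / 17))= 0.94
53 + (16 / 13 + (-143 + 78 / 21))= -7740 / 91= -85.05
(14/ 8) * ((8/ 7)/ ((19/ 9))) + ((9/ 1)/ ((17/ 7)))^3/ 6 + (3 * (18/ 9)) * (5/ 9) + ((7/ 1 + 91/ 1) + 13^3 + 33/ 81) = 11634883277/ 5040738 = 2308.17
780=780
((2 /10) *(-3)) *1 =-3 /5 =-0.60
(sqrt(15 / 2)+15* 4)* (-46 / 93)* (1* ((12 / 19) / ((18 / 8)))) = -14720 / 1767 - 368* sqrt(30) / 5301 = -8.71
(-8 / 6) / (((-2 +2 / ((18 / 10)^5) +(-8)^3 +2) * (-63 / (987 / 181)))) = -616734 / 2735528839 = -0.00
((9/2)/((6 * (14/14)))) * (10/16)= 15/32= 0.47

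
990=990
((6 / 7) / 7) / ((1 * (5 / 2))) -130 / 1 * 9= -286638 / 245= -1169.95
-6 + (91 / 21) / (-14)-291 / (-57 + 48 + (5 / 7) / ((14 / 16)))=29.25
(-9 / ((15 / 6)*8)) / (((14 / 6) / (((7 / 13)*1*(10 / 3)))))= -9 / 26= -0.35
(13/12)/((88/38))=247/528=0.47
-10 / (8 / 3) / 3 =-5 / 4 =-1.25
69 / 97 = 0.71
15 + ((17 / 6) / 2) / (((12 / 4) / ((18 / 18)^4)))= 557 / 36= 15.47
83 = 83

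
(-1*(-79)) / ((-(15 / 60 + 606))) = -316 / 2425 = -0.13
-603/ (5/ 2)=-1206/ 5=-241.20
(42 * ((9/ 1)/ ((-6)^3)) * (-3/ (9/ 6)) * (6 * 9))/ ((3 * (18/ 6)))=21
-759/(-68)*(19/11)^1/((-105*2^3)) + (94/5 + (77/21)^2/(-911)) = 585792329/31221792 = 18.76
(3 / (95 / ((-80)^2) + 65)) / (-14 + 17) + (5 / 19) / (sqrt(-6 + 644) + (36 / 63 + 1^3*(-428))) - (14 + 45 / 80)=-149235700628003 / 10258344880816 - 245*sqrt(638) / 169495238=-14.55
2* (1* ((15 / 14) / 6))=5 / 14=0.36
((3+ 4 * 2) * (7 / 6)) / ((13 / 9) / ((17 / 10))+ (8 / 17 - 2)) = -3927 / 208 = -18.88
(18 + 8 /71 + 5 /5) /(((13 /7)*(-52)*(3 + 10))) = -9499 /623948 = -0.02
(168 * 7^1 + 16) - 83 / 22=1188.23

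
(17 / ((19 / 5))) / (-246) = -85 / 4674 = -0.02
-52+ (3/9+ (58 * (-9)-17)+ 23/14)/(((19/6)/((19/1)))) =-22919/7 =-3274.14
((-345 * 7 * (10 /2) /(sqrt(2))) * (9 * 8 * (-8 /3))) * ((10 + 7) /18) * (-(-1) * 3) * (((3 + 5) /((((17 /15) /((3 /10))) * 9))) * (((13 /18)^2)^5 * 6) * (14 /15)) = 776832601569115 * sqrt(2) /4649045868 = 236308.10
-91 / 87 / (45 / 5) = -91 / 783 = -0.12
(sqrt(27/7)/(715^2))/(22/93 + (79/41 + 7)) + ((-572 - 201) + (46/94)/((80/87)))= -2904479/3760 + 11439 * sqrt(21)/125035410500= -772.47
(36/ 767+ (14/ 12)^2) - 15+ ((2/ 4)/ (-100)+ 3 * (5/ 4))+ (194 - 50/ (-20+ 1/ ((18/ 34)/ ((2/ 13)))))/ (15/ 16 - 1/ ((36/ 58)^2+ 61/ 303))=-265.98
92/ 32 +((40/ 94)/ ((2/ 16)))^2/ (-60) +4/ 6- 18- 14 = -506329/ 17672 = -28.65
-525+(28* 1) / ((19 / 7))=-9779 / 19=-514.68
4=4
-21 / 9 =-7 / 3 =-2.33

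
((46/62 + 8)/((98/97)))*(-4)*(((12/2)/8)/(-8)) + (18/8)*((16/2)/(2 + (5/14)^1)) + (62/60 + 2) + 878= 3576719737/4010160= 891.91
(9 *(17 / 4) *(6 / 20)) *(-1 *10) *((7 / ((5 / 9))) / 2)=-28917 / 40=-722.92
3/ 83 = 0.04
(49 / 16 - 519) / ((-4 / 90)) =371475 / 32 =11608.59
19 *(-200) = -3800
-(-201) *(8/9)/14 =268/21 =12.76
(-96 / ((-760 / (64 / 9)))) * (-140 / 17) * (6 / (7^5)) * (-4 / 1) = 8192 / 775523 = 0.01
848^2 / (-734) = -359552 / 367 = -979.71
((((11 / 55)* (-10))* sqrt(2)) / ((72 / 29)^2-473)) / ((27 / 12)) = 6728* sqrt(2) / 3533481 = 0.00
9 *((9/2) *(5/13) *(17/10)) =1377/52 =26.48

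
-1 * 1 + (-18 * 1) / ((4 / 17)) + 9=-68.50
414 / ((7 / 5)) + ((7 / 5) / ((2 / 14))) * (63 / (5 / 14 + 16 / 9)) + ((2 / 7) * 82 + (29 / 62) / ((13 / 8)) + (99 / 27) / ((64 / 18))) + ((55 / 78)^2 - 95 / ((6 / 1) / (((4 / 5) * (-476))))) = 94318201490033 / 14205653280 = 6639.48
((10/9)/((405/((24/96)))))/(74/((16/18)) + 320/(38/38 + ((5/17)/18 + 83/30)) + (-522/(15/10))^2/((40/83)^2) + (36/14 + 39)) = 253225/192589752587553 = 0.00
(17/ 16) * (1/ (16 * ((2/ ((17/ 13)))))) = 289/ 6656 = 0.04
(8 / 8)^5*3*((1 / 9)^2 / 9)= 1 / 243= 0.00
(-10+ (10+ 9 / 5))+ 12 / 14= 93 / 35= 2.66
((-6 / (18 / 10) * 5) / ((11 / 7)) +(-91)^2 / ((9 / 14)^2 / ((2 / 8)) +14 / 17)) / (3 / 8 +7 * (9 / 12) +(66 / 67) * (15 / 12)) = 17375156632 / 35741475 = 486.13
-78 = -78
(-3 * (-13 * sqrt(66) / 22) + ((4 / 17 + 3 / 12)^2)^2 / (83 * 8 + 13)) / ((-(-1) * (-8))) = -39 * sqrt(66) / 176 - 1185921 / 115801532416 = -1.80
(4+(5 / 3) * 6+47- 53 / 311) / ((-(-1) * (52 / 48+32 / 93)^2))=32320352 / 1082591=29.85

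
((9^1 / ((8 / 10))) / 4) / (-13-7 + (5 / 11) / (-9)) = -891 / 6352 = -0.14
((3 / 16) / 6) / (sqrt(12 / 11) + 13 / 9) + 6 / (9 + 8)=192183 / 482528 - 81*sqrt(33) / 14192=0.37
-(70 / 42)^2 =-25 / 9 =-2.78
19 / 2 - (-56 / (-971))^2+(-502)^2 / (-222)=-235611947887 / 209310702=-1125.66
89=89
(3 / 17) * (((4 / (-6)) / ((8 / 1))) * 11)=-11 / 68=-0.16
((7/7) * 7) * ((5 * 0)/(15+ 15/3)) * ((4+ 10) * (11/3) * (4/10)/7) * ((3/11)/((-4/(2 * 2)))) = 0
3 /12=1 /4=0.25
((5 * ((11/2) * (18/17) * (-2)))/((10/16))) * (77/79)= -121968/1343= -90.82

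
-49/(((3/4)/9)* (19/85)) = -49980/19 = -2630.53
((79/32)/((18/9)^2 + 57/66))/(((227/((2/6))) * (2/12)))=0.00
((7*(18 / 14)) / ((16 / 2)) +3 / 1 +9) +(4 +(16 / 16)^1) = 145 / 8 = 18.12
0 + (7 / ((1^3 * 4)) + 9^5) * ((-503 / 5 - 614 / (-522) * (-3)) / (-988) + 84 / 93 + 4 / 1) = 51848684327 / 175305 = 295762.72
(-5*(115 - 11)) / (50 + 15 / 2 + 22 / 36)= -4680 / 523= -8.95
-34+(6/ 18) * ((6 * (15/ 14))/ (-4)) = -967/ 28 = -34.54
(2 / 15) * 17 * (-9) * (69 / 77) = -7038 / 385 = -18.28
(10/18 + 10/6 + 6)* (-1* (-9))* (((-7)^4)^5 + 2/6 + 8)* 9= 53141649354209598216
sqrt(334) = 18.28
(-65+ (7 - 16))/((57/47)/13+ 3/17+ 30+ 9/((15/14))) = -1.91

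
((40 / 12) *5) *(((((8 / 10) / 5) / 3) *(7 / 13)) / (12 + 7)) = 56 / 2223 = 0.03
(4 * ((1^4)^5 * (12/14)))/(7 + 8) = 8/35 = 0.23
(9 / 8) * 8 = 9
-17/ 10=-1.70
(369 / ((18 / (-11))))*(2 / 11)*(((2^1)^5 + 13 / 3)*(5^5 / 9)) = -13965625 / 27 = -517245.37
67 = 67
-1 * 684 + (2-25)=-707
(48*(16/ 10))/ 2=192/ 5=38.40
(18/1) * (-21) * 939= -354942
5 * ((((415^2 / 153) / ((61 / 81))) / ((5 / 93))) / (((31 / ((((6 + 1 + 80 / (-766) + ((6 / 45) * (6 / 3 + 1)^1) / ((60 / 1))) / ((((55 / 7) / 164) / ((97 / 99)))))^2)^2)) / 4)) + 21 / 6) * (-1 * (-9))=13094774417511026983795336520566737391059368237 / 204312131954039930251498417968750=64092006148987.28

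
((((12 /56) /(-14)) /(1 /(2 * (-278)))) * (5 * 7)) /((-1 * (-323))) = 2085 /2261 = 0.92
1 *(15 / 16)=15 / 16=0.94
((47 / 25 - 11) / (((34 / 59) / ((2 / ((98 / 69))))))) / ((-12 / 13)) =1005537 / 41650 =24.14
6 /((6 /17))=17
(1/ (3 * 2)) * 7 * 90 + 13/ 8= 853/ 8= 106.62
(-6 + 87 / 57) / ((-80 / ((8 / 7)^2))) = 0.07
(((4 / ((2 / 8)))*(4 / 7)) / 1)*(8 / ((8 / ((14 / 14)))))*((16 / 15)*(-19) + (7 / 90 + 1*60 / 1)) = 114656 / 315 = 363.99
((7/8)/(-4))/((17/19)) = -133/544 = -0.24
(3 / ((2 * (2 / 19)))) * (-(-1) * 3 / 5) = 8.55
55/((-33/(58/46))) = -145/69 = -2.10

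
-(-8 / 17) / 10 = 0.05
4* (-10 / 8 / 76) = -5 / 76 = -0.07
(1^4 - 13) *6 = -72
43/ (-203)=-43/ 203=-0.21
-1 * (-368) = 368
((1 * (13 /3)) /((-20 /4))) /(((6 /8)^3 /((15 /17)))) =-832 /459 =-1.81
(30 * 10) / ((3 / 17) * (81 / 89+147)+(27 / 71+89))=3222690 / 1240543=2.60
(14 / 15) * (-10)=-28 / 3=-9.33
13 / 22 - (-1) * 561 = 12355 / 22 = 561.59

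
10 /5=2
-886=-886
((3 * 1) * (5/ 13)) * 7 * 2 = 210/ 13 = 16.15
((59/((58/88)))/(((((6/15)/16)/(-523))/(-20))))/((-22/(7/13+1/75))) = -1062468224/1131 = -939406.03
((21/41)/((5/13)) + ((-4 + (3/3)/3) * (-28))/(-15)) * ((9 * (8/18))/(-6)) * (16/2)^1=162736/5535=29.40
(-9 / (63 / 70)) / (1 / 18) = -180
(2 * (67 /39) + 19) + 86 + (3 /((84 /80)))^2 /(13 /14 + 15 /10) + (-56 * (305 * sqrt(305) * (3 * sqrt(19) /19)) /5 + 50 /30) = 526586 /4641 - 10248 * sqrt(5795) /19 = -40945.90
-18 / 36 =-1 / 2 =-0.50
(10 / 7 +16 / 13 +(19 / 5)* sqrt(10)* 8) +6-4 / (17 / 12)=9028 / 1547 +152* sqrt(10) / 5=101.97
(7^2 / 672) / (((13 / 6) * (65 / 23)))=161 / 13520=0.01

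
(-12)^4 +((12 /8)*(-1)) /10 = 414717 /20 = 20735.85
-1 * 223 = -223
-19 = -19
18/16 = 9/8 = 1.12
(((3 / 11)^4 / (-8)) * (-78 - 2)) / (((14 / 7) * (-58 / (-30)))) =6075 / 424589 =0.01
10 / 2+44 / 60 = 5.73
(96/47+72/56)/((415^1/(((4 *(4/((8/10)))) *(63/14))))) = 0.72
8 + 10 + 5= 23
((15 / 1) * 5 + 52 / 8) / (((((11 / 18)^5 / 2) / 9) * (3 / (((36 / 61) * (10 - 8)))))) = 66527910144 / 9824111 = 6771.90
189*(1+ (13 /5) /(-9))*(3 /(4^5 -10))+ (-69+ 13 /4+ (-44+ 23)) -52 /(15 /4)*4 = -287609 /2028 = -141.82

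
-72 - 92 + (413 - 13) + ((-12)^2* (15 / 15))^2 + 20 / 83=1740696 / 83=20972.24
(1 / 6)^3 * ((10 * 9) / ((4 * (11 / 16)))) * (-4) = -20 / 33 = -0.61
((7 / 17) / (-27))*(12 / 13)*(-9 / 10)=14 / 1105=0.01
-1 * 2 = -2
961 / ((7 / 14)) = 1922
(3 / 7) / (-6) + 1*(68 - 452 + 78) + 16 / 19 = -81191 / 266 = -305.23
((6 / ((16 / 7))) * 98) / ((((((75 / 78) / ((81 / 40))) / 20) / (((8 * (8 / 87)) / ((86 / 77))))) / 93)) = 20691222552 / 31175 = 663712.03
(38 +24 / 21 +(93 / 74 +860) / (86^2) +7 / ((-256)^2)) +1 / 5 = 6192089571681 / 156923002880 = 39.46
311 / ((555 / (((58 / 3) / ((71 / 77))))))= 1388926 / 118215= 11.75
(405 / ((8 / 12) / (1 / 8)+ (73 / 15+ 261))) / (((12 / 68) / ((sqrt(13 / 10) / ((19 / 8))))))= 765* sqrt(130) / 2147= 4.06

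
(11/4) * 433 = 4763/4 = 1190.75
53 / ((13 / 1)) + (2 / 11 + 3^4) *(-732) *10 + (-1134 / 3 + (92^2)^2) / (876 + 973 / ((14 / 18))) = -170502345445 / 304161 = -560566.10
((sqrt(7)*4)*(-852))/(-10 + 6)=852*sqrt(7)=2254.18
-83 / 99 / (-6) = 0.14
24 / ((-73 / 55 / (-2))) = 36.16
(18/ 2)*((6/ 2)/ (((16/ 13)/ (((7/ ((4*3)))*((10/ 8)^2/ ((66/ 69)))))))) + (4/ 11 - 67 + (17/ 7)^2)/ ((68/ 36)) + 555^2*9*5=260115221045709/ 18765824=13861113.75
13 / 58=0.22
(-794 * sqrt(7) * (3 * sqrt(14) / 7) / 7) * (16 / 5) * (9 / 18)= -19056 * sqrt(2) / 35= -769.98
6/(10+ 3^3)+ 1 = 43/37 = 1.16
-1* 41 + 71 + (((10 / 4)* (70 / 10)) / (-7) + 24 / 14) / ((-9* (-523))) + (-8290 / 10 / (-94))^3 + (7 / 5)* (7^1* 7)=107350845755233 / 136834561080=784.53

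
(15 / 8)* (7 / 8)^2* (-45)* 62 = -1025325 / 256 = -4005.18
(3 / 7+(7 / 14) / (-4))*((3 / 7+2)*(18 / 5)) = 2601 / 980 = 2.65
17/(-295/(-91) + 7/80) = 123760/24237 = 5.11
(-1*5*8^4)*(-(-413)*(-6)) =50749440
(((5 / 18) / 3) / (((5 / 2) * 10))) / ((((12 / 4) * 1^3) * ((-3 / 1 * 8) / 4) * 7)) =-1 / 34020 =-0.00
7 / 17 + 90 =1537 / 17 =90.41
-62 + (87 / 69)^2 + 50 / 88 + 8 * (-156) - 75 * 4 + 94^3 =19295249053 / 23276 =828976.16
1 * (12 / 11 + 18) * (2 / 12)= 35 / 11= 3.18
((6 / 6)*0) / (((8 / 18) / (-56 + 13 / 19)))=0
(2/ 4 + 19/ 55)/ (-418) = -93/ 45980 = -0.00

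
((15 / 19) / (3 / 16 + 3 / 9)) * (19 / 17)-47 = -3851 / 85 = -45.31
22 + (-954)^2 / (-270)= -16744 / 5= -3348.80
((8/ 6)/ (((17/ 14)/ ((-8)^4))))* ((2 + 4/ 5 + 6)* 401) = 4047110144/ 255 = 15871020.17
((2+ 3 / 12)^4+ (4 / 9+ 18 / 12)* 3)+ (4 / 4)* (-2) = 22627 / 768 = 29.46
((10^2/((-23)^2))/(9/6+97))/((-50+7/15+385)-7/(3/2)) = 500/86184151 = 0.00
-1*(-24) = 24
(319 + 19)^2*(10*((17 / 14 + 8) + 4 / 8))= 77685920 / 7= 11097988.57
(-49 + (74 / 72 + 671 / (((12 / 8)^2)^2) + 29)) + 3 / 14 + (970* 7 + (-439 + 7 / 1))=14678009 / 2268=6471.79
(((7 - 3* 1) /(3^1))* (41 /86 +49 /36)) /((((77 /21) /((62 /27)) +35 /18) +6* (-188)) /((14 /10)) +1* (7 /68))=-41980820 /13758171081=-0.00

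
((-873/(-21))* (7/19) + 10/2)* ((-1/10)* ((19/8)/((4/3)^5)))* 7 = -328293/40960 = -8.01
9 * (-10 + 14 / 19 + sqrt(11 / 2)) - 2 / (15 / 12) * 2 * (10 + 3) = -11872 / 95 + 9 * sqrt(22) / 2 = -103.86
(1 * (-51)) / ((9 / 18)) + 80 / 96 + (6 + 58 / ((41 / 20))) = -16451 / 246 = -66.87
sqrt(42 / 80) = sqrt(210) / 20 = 0.72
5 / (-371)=-5 / 371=-0.01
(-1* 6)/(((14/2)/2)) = -12/7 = -1.71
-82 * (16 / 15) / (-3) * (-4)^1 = -5248 / 45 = -116.62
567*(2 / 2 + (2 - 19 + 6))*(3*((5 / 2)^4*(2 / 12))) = -1771875 / 16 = -110742.19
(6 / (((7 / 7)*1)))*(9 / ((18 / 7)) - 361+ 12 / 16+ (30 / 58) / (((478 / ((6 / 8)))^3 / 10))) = -108471813877509 / 50675923328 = -2140.50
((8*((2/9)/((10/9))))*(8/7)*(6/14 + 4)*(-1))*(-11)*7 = 21824/35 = 623.54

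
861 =861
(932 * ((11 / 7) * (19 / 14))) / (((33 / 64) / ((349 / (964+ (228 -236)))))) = 49440736 / 35133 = 1407.24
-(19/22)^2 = -361/484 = -0.75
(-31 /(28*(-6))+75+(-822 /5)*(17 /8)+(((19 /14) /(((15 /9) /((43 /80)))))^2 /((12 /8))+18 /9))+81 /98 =-12757776599 /47040000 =-271.21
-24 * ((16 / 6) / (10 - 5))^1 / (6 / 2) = -64 / 15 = -4.27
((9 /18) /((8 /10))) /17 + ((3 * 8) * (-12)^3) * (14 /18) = -4386811 /136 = -32255.96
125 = 125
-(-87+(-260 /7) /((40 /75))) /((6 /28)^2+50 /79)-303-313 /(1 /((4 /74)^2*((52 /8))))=-1125122893 /14389559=-78.19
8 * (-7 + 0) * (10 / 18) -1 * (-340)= 308.89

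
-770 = -770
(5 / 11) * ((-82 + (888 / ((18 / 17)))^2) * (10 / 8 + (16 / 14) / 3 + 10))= 15459847715 / 4158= 3718097.09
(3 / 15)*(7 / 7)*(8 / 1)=8 / 5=1.60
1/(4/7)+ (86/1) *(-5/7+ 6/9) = -197/84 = -2.35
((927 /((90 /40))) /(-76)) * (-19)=103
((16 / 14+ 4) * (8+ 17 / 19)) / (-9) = -676 / 133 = -5.08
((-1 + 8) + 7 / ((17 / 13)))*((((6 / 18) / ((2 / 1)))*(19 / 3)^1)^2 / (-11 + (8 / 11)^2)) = -218405 / 166158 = -1.31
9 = 9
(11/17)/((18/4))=0.14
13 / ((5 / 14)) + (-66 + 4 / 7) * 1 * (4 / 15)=398 / 21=18.95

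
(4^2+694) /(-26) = -27.31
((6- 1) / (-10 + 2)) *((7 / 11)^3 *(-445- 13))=392735 / 5324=73.77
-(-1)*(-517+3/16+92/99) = -515.88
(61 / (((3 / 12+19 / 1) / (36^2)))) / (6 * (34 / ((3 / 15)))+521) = 316224 / 118657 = 2.67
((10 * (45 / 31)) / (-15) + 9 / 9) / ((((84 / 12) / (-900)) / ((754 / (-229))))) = 678600 / 49693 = 13.66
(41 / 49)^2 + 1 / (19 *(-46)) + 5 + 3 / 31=377029475 / 65052694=5.80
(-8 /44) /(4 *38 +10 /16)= -16 /13431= -0.00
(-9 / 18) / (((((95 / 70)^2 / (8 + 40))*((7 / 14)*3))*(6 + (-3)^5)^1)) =3136 / 85557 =0.04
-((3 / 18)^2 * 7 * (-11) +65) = -2263 / 36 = -62.86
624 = 624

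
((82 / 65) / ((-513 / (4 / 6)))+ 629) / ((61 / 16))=1006749616 / 6102135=164.98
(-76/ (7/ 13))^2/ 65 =75088/ 245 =306.48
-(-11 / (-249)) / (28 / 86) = -473 / 3486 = -0.14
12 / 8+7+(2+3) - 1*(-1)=29 / 2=14.50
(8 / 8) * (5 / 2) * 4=10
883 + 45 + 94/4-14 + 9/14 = 6567/7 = 938.14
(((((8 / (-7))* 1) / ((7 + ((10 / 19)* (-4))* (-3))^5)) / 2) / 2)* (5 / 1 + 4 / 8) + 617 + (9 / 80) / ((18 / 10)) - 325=3082504619979009 / 10554263760656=292.06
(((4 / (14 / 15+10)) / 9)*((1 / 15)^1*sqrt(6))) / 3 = sqrt(6) / 1107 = 0.00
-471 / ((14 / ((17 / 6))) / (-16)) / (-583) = -10676 / 4081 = -2.62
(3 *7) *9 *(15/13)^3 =637875/2197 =290.34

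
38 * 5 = 190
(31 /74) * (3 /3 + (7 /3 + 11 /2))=1643 /444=3.70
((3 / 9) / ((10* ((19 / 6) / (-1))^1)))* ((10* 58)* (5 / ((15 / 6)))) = -232 / 19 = -12.21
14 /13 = 1.08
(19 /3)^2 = 361 /9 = 40.11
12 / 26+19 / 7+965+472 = 1440.18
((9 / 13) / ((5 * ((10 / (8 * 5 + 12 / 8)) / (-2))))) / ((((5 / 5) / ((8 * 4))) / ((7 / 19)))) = -13.55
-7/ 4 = -1.75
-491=-491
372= 372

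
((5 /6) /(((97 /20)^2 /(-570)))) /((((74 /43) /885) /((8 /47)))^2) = -4402476396000000 /28453954489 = -154722.83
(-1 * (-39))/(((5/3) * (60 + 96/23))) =299/820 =0.36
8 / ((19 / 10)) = 80 / 19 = 4.21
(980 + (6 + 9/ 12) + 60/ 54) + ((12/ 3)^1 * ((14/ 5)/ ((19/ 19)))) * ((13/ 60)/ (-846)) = 125359211/ 126900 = 987.86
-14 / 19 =-0.74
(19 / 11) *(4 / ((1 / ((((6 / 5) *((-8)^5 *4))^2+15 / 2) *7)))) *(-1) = -329028854711718 / 275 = -1196468562588.07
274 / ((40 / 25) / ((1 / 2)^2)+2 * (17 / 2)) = 1370 / 117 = 11.71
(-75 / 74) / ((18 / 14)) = -175 / 222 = -0.79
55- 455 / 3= -290 / 3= -96.67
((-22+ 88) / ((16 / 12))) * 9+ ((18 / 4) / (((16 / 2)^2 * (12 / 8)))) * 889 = 31179 / 64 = 487.17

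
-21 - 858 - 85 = -964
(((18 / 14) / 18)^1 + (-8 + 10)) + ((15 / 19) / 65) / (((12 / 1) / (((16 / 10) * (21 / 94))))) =1683599 / 812630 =2.07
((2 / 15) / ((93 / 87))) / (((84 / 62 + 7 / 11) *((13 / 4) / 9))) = 7656 / 44135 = 0.17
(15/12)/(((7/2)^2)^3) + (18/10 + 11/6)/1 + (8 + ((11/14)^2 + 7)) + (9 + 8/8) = 206483597/7058940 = 29.25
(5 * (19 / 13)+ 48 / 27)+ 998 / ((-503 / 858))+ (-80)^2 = 276995861 / 58851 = 4706.73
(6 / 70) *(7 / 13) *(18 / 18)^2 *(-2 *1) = -6 / 65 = -0.09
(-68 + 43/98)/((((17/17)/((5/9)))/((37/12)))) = -408295/3528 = -115.73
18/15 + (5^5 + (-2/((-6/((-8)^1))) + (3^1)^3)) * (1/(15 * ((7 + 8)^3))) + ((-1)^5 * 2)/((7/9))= -1391864/1063125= -1.31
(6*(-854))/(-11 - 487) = 854/83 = 10.29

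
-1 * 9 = -9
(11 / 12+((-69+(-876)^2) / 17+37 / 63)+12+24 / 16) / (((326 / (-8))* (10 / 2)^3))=-193425641 / 21821625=-8.86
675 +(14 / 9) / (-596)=1810343 / 2682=675.00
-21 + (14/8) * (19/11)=-791/44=-17.98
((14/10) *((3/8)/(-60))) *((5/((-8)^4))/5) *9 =-63/3276800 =-0.00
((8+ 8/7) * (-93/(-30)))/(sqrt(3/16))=3968 * sqrt(3)/105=65.46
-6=-6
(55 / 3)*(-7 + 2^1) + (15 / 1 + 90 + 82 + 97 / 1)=577 / 3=192.33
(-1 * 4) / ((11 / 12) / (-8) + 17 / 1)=-384 / 1621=-0.24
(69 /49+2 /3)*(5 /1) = 1525 /147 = 10.37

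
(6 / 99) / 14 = 1 / 231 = 0.00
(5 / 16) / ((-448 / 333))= -1665 / 7168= -0.23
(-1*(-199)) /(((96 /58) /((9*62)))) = 536703 /8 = 67087.88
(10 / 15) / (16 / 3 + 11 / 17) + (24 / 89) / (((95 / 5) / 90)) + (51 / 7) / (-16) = 53921423 / 57764560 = 0.93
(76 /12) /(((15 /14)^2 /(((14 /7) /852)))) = 1862 /143775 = 0.01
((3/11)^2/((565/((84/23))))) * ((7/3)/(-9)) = -196/1572395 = -0.00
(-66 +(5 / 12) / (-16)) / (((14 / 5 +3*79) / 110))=-316925 / 10464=-30.29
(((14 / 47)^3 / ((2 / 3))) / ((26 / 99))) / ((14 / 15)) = 218295 / 1349699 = 0.16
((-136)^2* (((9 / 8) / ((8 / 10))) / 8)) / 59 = 13005 / 236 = 55.11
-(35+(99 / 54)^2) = -1381 / 36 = -38.36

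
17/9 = 1.89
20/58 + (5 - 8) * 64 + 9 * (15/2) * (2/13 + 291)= 14673767/754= 19461.23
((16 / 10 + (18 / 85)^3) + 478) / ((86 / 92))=13548848372 / 26407375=513.07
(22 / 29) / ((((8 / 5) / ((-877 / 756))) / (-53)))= 2556455 / 87696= 29.15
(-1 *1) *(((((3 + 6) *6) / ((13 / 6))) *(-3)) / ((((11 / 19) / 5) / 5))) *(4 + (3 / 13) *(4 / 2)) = 26778600 / 1859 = 14404.84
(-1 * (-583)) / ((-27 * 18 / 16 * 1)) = -4664 / 243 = -19.19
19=19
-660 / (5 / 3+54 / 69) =-45540 / 169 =-269.47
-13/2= -6.50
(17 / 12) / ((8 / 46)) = 391 / 48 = 8.15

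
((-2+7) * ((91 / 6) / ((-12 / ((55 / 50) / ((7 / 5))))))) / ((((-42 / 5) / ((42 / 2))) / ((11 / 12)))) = 11.38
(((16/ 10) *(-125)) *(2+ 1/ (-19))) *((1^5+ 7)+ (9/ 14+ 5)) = -706700/ 133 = -5313.53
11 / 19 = 0.58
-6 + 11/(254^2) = -6.00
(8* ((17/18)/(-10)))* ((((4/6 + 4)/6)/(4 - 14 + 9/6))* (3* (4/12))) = 0.07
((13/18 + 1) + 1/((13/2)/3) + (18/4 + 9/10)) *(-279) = -275063/130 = -2115.87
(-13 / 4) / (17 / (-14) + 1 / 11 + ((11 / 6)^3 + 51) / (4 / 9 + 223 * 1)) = 929082 / 248009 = 3.75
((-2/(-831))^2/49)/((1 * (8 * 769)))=1/52042058082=0.00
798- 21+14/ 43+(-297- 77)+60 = 19923/ 43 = 463.33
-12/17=-0.71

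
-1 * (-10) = 10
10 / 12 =5 / 6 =0.83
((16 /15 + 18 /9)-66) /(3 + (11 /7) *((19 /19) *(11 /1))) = -3304 /1065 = -3.10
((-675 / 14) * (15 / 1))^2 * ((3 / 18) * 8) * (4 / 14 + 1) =307546875 / 343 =896638.12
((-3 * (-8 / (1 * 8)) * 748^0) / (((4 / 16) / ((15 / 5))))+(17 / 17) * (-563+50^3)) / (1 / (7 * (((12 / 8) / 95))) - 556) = -2613933 / 11486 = -227.58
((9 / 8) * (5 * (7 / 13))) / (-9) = -0.34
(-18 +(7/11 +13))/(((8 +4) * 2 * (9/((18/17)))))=-4/187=-0.02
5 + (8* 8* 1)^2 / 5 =4121 / 5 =824.20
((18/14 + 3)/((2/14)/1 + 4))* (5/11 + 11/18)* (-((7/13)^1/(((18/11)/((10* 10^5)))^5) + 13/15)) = -37167551093750000000000000000701876097/734628609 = -50593661393535519115618870000.00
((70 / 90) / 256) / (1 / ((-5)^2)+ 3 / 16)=0.01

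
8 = 8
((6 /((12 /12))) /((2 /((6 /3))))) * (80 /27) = 17.78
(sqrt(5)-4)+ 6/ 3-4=-6+ sqrt(5)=-3.76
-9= -9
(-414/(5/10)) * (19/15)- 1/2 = -10493/10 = -1049.30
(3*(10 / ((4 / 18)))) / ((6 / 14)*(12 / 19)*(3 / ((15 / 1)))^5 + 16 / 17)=143.42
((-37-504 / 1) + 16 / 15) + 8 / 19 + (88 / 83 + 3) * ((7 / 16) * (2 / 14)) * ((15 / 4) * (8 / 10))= -203906473 / 378480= -538.75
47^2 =2209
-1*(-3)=3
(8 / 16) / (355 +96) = 1 / 902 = 0.00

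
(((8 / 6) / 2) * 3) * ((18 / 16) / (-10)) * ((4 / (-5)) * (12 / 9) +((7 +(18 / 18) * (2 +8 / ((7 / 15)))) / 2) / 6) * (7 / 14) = -1401 / 11200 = -0.13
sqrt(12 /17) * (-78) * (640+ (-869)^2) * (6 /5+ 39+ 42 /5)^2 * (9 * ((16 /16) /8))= -15664881930399 * sqrt(51) /850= -131611333114.73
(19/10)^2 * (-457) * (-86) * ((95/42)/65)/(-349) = -14.15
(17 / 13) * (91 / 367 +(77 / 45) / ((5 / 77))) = 34.78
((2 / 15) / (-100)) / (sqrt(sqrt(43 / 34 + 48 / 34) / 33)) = -sqrt(33) * 34^(1 / 4) * 91^(3 / 4) / 68250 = -0.01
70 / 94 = 35 / 47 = 0.74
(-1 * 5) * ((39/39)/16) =-5/16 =-0.31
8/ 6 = 4/ 3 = 1.33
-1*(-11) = 11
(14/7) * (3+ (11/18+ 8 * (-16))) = -2239/9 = -248.78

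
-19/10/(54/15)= -19/36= -0.53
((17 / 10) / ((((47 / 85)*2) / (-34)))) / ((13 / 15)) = -73695 / 1222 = -60.31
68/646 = 2/19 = 0.11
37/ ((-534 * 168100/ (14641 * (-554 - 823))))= 248648103/ 29921800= 8.31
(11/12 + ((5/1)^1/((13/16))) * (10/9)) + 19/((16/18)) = 27265/936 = 29.13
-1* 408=-408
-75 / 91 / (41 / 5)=-375 / 3731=-0.10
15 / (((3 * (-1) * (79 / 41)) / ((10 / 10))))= -205 / 79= -2.59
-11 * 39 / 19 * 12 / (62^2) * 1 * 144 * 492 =-91181376 / 18259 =-4993.78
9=9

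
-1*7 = -7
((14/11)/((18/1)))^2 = 49/9801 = 0.00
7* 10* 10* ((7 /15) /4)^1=245 /3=81.67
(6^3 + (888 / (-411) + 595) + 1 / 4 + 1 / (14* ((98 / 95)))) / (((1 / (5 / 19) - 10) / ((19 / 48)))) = -2408134385 / 46615072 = -51.66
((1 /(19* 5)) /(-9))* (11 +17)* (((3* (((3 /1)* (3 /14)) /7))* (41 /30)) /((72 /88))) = -451 /29925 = -0.02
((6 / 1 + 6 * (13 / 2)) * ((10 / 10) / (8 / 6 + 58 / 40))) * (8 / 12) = 1800 / 167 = 10.78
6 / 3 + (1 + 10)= 13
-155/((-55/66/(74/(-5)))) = -13764/5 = -2752.80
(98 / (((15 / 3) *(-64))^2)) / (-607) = -49 / 31078400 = -0.00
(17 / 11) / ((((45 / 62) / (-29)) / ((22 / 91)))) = -61132 / 4095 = -14.93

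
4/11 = 0.36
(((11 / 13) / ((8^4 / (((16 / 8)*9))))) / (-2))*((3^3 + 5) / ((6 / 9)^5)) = -24057 / 53248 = -0.45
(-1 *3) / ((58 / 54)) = -81 / 29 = -2.79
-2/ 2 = -1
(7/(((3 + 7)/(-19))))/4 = -133/40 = -3.32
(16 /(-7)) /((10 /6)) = -48 /35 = -1.37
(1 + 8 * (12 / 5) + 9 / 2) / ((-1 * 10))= -247 / 100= -2.47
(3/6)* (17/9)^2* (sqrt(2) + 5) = 289* sqrt(2)/162 + 1445/162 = 11.44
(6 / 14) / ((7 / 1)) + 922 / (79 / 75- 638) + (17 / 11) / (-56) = -291248005 / 205988552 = -1.41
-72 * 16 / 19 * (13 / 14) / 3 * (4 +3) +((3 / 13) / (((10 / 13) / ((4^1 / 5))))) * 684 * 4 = 249504 / 475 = 525.27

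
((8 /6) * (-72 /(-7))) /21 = 32 /49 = 0.65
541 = 541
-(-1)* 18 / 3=6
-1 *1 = -1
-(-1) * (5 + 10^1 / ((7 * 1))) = 45 / 7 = 6.43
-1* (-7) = 7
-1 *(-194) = 194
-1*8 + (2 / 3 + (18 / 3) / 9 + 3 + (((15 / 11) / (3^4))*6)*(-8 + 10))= -343 / 99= -3.46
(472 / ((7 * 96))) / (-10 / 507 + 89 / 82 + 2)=0.23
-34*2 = -68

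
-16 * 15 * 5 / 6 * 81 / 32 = -506.25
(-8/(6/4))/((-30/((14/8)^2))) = 49/90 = 0.54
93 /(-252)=-31 /84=-0.37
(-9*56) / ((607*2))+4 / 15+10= 89698 / 9105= 9.85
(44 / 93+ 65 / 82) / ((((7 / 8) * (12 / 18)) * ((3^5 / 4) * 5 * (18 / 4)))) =22064 / 13898385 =0.00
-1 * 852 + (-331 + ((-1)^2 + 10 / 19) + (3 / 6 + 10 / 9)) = -403513 / 342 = -1179.86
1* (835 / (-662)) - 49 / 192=-96379 / 63552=-1.52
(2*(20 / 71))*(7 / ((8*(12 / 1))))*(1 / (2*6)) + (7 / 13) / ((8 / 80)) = 716135 / 132912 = 5.39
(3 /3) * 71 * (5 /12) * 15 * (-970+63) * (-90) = 72446625 /2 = 36223312.50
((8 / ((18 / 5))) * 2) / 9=40 / 81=0.49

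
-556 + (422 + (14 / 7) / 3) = -400 / 3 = -133.33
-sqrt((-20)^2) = -20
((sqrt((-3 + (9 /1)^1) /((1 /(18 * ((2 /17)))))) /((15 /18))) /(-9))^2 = 96 /425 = 0.23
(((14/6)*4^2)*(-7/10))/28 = -14/15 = -0.93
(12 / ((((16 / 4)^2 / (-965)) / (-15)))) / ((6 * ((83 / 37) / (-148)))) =-119375.15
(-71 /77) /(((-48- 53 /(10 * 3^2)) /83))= 530370 /336721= 1.58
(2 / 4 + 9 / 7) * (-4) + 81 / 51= -5.55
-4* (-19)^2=-1444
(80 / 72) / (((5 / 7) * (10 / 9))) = 7 / 5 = 1.40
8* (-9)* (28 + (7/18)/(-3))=-6020/3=-2006.67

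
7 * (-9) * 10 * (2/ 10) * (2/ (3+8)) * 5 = -114.55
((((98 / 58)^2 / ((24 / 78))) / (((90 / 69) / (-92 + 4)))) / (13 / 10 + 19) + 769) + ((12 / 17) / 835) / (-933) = 238431307587337 / 323006330715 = 738.16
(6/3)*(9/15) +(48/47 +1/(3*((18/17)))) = 32183/12690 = 2.54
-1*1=-1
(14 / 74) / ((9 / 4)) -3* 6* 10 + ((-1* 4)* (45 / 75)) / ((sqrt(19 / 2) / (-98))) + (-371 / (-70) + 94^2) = 1176* sqrt(38) / 95 + 28842409 / 3330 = 8737.69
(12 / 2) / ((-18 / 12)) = -4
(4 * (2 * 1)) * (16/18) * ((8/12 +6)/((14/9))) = 640/21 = 30.48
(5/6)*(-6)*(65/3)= -325/3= -108.33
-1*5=-5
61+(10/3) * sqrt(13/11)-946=-885+10 * sqrt(143)/33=-881.38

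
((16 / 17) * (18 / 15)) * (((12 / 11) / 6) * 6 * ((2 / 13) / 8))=288 / 12155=0.02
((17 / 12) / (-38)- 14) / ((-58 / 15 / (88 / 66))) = 32005 / 6612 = 4.84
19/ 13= 1.46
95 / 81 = 1.17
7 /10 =0.70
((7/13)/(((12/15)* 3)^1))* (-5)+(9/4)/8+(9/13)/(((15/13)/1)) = -1501/6240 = -0.24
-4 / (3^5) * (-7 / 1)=28 / 243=0.12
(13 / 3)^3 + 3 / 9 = 2206 / 27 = 81.70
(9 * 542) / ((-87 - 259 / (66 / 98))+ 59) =-160974 / 13615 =-11.82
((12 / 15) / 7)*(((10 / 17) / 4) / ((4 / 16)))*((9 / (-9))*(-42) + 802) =56.74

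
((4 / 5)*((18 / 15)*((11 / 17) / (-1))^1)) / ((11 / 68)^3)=-443904 / 3025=-146.75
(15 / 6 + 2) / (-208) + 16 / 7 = 6593 / 2912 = 2.26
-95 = -95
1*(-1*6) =-6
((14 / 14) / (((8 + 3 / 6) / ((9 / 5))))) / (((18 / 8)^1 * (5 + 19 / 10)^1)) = 16 / 1173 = 0.01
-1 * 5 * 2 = -10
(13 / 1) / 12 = 13 / 12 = 1.08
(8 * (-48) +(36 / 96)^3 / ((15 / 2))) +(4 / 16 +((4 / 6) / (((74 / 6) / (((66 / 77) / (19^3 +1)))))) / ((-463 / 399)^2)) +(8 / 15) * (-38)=-602951983307113 / 1492419828480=-404.01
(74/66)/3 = 37/99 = 0.37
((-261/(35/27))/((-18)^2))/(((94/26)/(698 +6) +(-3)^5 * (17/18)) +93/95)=3782064/1390766153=0.00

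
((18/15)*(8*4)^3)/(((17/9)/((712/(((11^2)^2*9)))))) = 139984896/1244485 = 112.48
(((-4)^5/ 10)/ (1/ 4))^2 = 4194304/ 25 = 167772.16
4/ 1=4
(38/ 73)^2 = 1444/ 5329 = 0.27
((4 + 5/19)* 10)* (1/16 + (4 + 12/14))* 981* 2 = 11521845/28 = 411494.46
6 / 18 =1 / 3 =0.33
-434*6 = -2604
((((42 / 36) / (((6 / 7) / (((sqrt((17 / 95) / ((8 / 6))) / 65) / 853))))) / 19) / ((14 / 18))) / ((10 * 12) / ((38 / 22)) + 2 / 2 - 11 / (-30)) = 21 * sqrt(4845) / 170149837780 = 0.00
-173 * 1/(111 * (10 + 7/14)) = -346/2331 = -0.15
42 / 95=0.44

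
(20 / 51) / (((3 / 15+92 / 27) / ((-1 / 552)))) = -75 / 380834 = -0.00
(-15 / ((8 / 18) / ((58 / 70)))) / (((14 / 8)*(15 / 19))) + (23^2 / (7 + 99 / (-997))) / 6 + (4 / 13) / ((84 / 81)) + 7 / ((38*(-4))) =-3604043909 / 499611840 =-7.21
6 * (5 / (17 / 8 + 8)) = 80 / 27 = 2.96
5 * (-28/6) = -70/3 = -23.33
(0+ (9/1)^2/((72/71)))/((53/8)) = 639/53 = 12.06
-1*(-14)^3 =2744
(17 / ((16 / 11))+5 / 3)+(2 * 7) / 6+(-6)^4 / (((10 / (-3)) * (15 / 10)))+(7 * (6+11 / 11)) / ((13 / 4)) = -237573 / 1040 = -228.44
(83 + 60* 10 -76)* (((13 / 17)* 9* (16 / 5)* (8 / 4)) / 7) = 2272608 / 595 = 3819.51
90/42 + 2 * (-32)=-433/7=-61.86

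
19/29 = 0.66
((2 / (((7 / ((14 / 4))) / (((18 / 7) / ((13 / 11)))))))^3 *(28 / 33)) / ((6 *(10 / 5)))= 78408 / 107653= 0.73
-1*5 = -5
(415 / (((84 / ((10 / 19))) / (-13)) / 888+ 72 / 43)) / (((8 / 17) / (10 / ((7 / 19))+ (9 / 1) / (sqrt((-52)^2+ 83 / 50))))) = 14506.38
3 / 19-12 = -225 / 19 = -11.84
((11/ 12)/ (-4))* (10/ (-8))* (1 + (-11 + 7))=-55/ 64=-0.86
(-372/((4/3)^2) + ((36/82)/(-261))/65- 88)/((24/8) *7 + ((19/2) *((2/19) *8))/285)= -5237836761/370535204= -14.14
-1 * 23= -23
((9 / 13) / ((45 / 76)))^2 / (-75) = -0.02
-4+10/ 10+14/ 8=-5/ 4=-1.25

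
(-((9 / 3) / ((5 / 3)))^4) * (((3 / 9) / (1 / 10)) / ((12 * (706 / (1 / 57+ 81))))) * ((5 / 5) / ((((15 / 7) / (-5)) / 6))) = 3927609 / 838375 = 4.68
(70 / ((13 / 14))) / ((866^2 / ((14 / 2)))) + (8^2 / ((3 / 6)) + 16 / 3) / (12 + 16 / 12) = 24375285 / 2437357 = 10.00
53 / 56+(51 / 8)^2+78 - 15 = 46855 / 448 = 104.59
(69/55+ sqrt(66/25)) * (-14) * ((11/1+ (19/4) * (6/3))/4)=-287 * sqrt(66)/20 - 19803/220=-206.59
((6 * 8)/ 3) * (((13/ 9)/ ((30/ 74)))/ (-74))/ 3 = -104/ 405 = -0.26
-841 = -841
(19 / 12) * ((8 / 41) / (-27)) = -38 / 3321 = -0.01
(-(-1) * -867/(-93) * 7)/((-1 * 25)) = -2023/775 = -2.61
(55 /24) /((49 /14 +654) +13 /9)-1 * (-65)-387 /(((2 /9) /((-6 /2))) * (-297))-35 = 6477921 /521884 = 12.41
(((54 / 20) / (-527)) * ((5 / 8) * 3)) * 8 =-81 / 1054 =-0.08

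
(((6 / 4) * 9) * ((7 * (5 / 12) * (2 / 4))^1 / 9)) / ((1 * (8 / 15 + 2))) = 525 / 608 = 0.86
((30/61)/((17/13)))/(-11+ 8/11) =-0.04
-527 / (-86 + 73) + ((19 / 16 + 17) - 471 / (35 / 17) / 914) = 194546197 / 3326960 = 58.48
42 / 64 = 21 / 32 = 0.66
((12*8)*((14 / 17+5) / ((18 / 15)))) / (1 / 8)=63360 / 17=3727.06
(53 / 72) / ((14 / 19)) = 1007 / 1008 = 1.00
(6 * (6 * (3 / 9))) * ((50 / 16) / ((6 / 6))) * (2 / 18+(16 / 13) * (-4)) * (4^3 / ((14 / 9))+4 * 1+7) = -5137375 / 546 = -9409.11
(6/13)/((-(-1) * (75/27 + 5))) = 27/455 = 0.06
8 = 8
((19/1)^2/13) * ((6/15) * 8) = 88.86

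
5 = 5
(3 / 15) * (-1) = -1 / 5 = -0.20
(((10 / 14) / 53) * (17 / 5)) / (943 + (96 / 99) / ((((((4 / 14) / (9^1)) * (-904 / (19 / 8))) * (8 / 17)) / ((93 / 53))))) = 676192 / 13911337195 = 0.00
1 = 1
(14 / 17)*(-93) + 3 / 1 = -1251 / 17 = -73.59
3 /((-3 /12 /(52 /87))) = -208 /29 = -7.17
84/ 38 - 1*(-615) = 11727/ 19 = 617.21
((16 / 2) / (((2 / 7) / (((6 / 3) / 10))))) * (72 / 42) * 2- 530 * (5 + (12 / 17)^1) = -255418 / 85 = -3004.92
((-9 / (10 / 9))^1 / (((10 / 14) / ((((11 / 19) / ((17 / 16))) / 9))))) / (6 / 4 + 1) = -11088 / 40375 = -0.27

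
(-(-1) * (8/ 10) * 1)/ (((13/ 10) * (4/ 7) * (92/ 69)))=21/ 26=0.81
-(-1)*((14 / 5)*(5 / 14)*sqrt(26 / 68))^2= 13 / 34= 0.38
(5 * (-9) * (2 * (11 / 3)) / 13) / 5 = -66 / 13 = -5.08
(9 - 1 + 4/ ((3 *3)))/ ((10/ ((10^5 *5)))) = 422222.22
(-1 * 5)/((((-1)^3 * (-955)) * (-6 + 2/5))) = 5/5348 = 0.00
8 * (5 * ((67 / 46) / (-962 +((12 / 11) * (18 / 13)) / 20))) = -239525 / 3954712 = -0.06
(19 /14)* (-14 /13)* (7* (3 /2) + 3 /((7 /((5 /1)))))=-3363 /182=-18.48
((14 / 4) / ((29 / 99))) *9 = 107.53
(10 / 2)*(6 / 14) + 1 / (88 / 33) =141 / 56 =2.52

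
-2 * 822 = -1644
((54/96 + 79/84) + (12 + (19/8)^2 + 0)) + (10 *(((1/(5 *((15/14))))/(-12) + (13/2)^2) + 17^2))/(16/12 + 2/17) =572363209/248640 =2301.98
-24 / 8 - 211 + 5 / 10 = -427 / 2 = -213.50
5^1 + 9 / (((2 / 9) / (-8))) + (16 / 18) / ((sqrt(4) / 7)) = -2843 / 9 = -315.89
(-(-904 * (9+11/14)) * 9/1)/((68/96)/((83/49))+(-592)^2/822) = 50697921888/271759061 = 186.55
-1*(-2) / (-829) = -2 / 829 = -0.00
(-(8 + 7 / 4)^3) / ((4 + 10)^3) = -59319 / 175616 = -0.34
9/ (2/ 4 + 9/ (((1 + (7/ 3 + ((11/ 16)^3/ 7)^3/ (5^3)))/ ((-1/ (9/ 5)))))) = -530342689039255314/ 58926944227276927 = -9.00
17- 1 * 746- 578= -1307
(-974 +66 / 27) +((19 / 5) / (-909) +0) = -1471913 / 1515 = -971.56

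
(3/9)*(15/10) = 1/2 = 0.50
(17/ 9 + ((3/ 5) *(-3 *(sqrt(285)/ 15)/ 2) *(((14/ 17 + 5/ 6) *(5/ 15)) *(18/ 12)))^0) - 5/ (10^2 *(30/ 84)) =1237/ 450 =2.75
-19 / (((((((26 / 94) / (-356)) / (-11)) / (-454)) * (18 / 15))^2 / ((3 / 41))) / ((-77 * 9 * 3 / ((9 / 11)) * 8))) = 5618233738905309737600 / 6929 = 810828941969304335.06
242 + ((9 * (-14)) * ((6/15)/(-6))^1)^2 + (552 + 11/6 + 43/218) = 7084378/8175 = 866.59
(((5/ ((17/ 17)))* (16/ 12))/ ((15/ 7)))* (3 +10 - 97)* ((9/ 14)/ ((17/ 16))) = -2688/ 17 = -158.12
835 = 835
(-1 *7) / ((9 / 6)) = -14 / 3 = -4.67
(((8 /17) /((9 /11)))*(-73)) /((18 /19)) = -61028 /1377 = -44.32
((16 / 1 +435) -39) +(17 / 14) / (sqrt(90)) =17 * sqrt(10) / 420 +412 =412.13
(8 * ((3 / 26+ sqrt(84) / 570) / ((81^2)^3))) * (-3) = -4 / 407953774917 - 8 * sqrt(21) / 26830805965695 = -0.00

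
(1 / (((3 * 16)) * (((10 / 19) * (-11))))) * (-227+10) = 4123 / 5280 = 0.78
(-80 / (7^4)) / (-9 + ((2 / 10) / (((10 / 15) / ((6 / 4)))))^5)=256000000 / 69007023351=0.00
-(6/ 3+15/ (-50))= -17/ 10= -1.70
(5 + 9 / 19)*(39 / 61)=3.50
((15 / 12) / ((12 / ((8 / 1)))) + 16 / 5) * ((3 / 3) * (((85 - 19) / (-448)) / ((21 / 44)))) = -14641 / 11760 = -1.24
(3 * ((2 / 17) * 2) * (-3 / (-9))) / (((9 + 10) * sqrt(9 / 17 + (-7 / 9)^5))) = 486 * sqrt(4177274) / 39684103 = 0.03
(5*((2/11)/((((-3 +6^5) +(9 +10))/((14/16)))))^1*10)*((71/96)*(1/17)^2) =12425/4755987456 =0.00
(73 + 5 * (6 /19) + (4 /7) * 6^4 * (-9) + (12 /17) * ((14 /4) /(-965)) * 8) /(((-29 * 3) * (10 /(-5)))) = -14379765413 /379644510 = -37.88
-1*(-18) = 18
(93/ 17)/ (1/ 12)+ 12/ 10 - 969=-76683/ 85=-902.15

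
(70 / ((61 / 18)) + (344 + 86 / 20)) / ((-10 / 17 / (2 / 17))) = -225063 / 3050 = -73.79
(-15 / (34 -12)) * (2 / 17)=-15 / 187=-0.08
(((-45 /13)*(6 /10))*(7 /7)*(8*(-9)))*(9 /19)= 17496 /247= 70.83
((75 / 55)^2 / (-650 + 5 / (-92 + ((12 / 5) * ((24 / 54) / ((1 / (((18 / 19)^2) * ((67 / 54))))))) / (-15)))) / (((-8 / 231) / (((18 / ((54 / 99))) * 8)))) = 21.81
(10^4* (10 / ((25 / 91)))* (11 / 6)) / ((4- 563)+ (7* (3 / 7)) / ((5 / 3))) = -715000 / 597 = -1197.65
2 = 2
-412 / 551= -0.75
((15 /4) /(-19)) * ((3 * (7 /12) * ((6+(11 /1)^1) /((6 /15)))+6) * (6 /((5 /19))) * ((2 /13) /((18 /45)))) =-28935 /208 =-139.11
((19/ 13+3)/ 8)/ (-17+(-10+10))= -29/ 884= -0.03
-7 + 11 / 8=-45 / 8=-5.62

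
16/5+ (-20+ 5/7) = -563/35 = -16.09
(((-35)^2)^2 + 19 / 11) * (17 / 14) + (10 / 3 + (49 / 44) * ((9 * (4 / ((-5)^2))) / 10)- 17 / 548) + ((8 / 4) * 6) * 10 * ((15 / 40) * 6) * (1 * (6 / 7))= 1822424.49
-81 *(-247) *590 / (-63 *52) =-50445 / 14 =-3603.21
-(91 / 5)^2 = -8281 / 25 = -331.24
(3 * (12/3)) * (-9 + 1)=-96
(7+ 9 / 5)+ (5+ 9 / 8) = 597 / 40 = 14.92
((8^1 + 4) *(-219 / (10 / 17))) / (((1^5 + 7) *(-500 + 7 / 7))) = 11169 / 9980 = 1.12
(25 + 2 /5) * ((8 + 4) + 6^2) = 1219.20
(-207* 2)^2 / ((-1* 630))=-9522 / 35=-272.06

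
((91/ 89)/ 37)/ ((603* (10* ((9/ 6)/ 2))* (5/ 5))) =182/ 29785185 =0.00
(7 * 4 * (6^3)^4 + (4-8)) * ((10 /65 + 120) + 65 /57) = 5478116547806116 /741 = 7392869835095.97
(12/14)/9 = 2/21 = 0.10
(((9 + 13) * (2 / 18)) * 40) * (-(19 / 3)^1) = -16720 / 27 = -619.26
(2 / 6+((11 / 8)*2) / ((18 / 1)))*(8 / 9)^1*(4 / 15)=28 / 243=0.12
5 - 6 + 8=7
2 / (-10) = -1 / 5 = -0.20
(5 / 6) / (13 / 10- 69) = -25 / 2031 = -0.01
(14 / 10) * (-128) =-896 / 5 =-179.20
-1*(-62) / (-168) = -31 / 84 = -0.37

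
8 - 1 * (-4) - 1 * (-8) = 20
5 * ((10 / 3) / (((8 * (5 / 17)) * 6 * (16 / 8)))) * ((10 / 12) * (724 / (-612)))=-4525 / 7776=-0.58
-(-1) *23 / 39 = 0.59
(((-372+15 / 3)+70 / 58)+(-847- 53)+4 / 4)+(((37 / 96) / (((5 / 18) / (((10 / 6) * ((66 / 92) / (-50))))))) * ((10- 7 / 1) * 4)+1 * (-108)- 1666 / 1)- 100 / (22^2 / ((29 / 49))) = -4807759999883 / 1581857200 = -3039.31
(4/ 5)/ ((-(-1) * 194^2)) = 0.00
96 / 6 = 16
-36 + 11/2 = -61/2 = -30.50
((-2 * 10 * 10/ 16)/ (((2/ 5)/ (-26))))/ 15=325/ 6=54.17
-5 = -5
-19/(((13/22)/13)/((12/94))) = -2508/47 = -53.36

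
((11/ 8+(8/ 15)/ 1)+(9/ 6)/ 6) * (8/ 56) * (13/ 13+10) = 407/ 120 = 3.39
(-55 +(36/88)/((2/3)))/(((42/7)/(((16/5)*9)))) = -14358/55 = -261.05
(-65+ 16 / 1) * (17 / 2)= -833 / 2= -416.50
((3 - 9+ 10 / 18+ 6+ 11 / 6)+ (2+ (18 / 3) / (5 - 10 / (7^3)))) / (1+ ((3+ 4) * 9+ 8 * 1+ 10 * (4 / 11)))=171739 / 2321280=0.07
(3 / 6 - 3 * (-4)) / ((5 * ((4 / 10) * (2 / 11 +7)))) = 275 / 316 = 0.87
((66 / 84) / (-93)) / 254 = -11 / 330708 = -0.00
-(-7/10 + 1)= -3/10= -0.30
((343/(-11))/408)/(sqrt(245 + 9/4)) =-343 *sqrt(989)/2219316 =-0.00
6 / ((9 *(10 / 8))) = 8 / 15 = 0.53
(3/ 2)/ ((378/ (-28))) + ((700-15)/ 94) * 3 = 18401/ 846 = 21.75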